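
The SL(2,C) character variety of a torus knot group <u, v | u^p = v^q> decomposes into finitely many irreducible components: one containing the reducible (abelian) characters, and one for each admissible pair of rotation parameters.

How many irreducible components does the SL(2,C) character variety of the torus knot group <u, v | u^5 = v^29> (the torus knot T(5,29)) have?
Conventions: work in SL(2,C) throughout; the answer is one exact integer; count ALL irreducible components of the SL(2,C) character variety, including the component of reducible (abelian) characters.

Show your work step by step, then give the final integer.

For T(5,29): irreducibility forces the central element u^5 = v^29 to one of +I, -I.
On an irreducible component, tr(u) is locked at 2*cos(pi*alpha/5) for some alpha in 1..4, and tr(v) at 2*cos(pi*beta/29) for some beta in 1..28.
u^5 = (-1)^alpha I and v^29 = (-1)^beta I must agree, so alpha and beta have equal parity.
Enumerate parity-matched pairs: 2*14 odd-odd plus 2*14 even-even gives 56.
That is 56 components of irreducible characters, and with the reducible (abelian) component the total is 57.

57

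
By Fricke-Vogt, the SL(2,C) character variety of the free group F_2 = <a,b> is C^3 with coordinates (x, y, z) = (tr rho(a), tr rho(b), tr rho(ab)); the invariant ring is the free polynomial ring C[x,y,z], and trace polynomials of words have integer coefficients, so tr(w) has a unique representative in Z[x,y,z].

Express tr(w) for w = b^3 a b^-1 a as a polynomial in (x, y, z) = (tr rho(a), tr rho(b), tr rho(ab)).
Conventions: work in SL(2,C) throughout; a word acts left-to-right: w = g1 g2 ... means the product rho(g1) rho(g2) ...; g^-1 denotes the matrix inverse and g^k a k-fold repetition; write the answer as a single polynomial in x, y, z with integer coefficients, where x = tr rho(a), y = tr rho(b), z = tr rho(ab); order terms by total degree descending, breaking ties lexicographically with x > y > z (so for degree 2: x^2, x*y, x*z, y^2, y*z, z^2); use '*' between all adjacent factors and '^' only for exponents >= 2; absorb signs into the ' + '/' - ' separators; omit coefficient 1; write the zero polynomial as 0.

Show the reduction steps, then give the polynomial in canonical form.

x*y^3*z - x^2*y^2 - y^4 - y^2*z^2 + 4*y^2 + z^2 - 2

tr(b^2 a) = tr(b)*tr(a b) - tr(a)   [square of b] = y*z - x
tr(b^2) = tr(b)*tr(b) - tr(1)   [square of b] = y^2 - 2
tr(a^2 b^2) = tr(a)*tr(b^2 a) - tr(b^2)   [square of a] = x*y*z - x^2 - y^2 + 2
tr(a^2 b) = tr(a)*tr(b a) - tr(b)   [square of a] = x*z - y
tr(a b^3 a) = tr(b)*tr(a^2 b^2) - tr(a^2 b)   [square of b] = x*y^2*z - x^2*y - y^3 - x*z + 3*y
tr(a b a b) = tr(a b)*tr(a b) - tr(1)   [split at a repeated a] = z^2 - 2
tr(a b a b^2) = tr(b)*tr(a b a b) - tr(a b a)   [square of b] = y*z^2 - x*z - y
tr(a b^3 a b) = tr(b)*tr(a b a b^2) - tr(a b a b)   [square of b] = y^2*z^2 - x*y*z - y^2 - z^2 + 2
tr(b^3 a b^-1 a) = tr(a b^3 a)*tr(b) - tr(a b^3 a b)   [inverse elimination on b] = x*y^3*z - x^2*y^2 - y^4 - y^2*z^2 + 4*y^2 + z^2 - 2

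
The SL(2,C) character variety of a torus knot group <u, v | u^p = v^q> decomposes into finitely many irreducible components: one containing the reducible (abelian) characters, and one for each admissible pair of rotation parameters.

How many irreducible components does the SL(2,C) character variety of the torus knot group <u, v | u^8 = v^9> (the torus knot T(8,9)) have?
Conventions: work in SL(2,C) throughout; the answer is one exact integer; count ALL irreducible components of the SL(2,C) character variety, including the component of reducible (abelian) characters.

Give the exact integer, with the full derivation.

29

For T(8,9): irreducibility forces the central element u^8 = v^9 to one of +I, -I.
On an irreducible component, tr(u) is locked at 2*cos(pi*alpha/8) for some alpha in 1..7, and tr(v) at 2*cos(pi*beta/9) for some beta in 1..8.
u^8 = (-1)^alpha I and v^9 = (-1)^beta I must agree, so alpha and beta have equal parity.
Enumerate parity-matched pairs: 4*4 odd-odd plus 3*4 even-even gives 28.
Total: 28 irreducible-character components + 1 reducible (abelian) component = 29.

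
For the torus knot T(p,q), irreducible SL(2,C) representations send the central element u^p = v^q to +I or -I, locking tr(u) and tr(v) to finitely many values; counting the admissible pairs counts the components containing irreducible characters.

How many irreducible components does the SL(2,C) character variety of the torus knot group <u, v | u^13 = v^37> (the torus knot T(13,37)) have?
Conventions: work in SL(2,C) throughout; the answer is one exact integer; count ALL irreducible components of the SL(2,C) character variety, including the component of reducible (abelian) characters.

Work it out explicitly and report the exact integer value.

217

In the torus knot group T(13,37), u^13 = v^37 is central, so an irreducible representation sends it to +I or -I (Schur).
This locks tr(u) to 2*cos(pi*alpha/13), alpha in 1..12, and tr(v) to 2*cos(pi*beta/37), beta in 1..36, on each component of irreducible characters.
u^13 = (-1)^alpha I and v^37 = (-1)^beta I must agree, so alpha and beta have equal parity.
Enumerate parity-matched pairs: 6*18 odd-odd plus 6*18 even-even gives 216.
That is 216 components of irreducible characters, and with the reducible (abelian) component the total is 217.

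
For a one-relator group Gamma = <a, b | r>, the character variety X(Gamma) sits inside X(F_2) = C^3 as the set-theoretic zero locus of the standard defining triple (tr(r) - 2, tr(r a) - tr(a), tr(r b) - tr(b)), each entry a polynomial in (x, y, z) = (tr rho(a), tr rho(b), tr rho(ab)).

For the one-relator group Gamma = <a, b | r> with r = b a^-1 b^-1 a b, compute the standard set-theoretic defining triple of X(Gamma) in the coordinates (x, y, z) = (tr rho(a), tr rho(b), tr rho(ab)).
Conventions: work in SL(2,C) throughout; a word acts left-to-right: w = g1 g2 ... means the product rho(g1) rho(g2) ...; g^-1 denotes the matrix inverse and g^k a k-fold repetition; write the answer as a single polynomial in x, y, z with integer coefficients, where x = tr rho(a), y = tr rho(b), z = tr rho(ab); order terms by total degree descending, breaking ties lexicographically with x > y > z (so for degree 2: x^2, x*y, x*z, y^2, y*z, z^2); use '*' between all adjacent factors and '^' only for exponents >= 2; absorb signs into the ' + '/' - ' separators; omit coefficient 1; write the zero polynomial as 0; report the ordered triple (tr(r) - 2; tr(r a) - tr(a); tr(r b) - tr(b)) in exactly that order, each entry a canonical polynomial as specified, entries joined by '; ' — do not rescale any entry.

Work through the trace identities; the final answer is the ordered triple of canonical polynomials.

reduce: tr(a^2 b) = tr(a) tr(b a) - tr(b)  (reduce the a square) = x*z - y
so tr(a^2) = tr(a) tr(a) - tr(1)  (reduce the a square) = x^2 - 2
reduce: tr(a b^2 a) = tr(b) tr(a^2 b) - tr(a^2)  (reduce the b square) = x*y*z - x^2 - y^2 + 2
tr(a b a b) = tr(a b) tr(a b) - tr(1)  (split on a) = z^2 - 2
tr(a b^2 a b) = tr(b) tr(a b a b) - tr(a b a)  (reduce the b square) = y*z^2 - x*z - y
tr(b^-1 a b^2 a) = tr(a b^2 a) tr(b) - tr(a b^2 a b)  (eliminate b^-1) = x*y^2*z - x^2*y - y^3 - y*z^2 + x*z + 3*y
reduce: tr(b a^-1 b^-1 a b) = tr(b^-1 a b^2) tr(a) - tr(b^-1 a b^2 a)  (eliminate a^-1) = -x*y^2*z + x^2*y + y^3 + y*z^2 - 3*y
so tr(b a b) = tr(b) tr(a b) - tr(a)   [square of b] = y*z - x
reduce: tr(b a b a b a) = tr(b a b a) tr(b a) - tr(a b)   [split at a repeated b] = z^3 - 3*z
tr(a b a b a^-1 b) = tr(b a b a b) tr(a) - tr(b a b a b a)   [inverse elimination on a] = x*y*z^2 - x^2*z - z^3 - x*y + 3*z
reduce: tr(b a^-1 b^-1 a b a) = tr(a b a b a^-1) tr(b) - tr(a b a b a^-1 b)   [inverse elimination on b] = -x*y*z^2 + x^2*z + y^2*z + z^3 - 3*z
so tr(b^2) = tr(b) tr(b) - tr(1) = y^2 - 2
tr(b^3) = tr(b) tr(b^2) - tr(b) = y^3 - 3*y
reduce: tr(b a b^2) = tr(b) tr(a b^2) - tr(a b) = y^2*z - x*y - z
so tr(b a b^3) = tr(b) tr(b a b^2) - tr(b a b) = y^3*z - x*y^2 - 2*y*z + x
tr(b a b^3 a) = tr(b) tr(a b a b^2) - tr(a b a b) = y^2*z^2 - x*y*z - y^2 - z^2 + 2
tr(a b^3 a^-1 b) = tr(b a b^3) tr(a) - tr(b a b^3 a) = x*y^3*z - x^2*y^2 - y^2*z^2 - x*y*z + x^2 + y^2 + z^2 - 2
reduce: tr(b a^-1 b^-1 a b^2) = tr(a b^3 a^-1) tr(b) - tr(a b^3 a^-1 b) = -x*y^3*z + x^2*y^2 + y^4 + y^2*z^2 + x*y*z - x^2 - 4*y^2 - z^2 + 2
assemble the triple (tr(r) - 2; tr(r a) - x; tr(r b) - y)

-x*y^2*z + x^2*y + y^3 + y*z^2 - 3*y - 2; -x*y*z^2 + x^2*z + y^2*z + z^3 - x - 3*z; -x*y^3*z + x^2*y^2 + y^4 + y^2*z^2 + x*y*z - x^2 - 4*y^2 - z^2 - y + 2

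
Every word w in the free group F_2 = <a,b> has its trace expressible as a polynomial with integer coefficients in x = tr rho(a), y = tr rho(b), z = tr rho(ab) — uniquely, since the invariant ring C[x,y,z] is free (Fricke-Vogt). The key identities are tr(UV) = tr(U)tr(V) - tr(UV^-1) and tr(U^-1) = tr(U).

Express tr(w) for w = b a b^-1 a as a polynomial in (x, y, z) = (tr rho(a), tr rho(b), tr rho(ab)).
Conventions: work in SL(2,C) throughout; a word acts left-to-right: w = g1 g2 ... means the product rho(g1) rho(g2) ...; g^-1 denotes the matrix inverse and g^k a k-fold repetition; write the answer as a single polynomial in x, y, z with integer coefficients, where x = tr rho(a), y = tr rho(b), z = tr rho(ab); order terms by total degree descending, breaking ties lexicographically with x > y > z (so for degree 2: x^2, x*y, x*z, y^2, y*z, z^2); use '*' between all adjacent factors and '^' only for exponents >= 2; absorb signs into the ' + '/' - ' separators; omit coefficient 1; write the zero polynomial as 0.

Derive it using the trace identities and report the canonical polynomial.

trace(a b a) = trace(a) * trace(b a) - trace(b) = x*z - y
trace(a b a b) = trace(b a) * trace(b a) - trace(1) = z^2 - 2
trace(b a b^-1 a) = trace(a b a) * trace(b) - trace(a b a b) = x*y*z - y^2 - z^2 + 2

x*y*z - y^2 - z^2 + 2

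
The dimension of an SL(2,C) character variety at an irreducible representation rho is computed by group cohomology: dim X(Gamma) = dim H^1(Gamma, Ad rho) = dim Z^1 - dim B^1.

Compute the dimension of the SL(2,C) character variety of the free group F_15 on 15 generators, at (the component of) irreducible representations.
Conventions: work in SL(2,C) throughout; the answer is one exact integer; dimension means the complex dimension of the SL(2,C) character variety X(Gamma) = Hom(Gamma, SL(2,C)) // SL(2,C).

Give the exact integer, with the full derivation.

The free group F_15: 15 generators, no relators.
So Z^1 = (sl_2)^15 in full: dim Z^1 = 45.
At an irreducible rho the centralizer of the image in sl_2 is 0, so the coboundary map sl_2 -> Z^1 is injective: dim B^1 = 3.
dim X = dim H^1 = dim Z^1 - dim B^1 = 45 - 3 = 42.

42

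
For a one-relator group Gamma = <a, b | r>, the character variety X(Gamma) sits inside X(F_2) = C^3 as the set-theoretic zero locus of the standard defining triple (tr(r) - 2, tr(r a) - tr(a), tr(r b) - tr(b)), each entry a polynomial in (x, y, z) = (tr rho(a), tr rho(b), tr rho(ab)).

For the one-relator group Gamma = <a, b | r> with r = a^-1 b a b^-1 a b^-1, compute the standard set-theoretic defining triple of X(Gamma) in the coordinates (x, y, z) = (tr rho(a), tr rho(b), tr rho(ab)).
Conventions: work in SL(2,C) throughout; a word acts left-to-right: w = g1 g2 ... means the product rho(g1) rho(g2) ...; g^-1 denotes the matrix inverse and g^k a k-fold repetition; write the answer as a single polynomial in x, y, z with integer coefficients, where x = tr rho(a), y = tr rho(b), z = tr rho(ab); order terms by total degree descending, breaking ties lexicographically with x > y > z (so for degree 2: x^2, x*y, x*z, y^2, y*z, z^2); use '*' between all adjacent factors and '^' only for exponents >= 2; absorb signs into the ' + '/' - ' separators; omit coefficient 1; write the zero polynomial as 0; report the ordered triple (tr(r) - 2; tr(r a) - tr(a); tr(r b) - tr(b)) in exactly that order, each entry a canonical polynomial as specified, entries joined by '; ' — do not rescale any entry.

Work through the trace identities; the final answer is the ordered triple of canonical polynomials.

-x^2*y^2*z + x^3*y + x*y^3 + 2*x*y*z^2 - x^2*z - y^2*z - z^3 - 3*x*y + 3*z - 2; x^2*y - x*z - x - y; x - y

tr(a^2) = tr(a)*tr(a) - tr(1)  (reduce the a square) = x^2 - 2
tr(a^2 b) = tr(a)*tr(b a) - tr(b)  (reduce the a square) = x*z - y
and tr(a b^-1 a) = tr(a^2)*tr(b) - tr(a^2 b)  (eliminate b^-1) = x^2*y - x*z - y
next, tr(a^2 b a) = tr(a)*tr(a b a) - tr(a b)  (reduce the a square) = x^2*z - x*y - z
and tr(b a b a) = tr(a b)*tr(a b) - tr(1)  (split on a) = z^2 - 2
next, tr(b a b) = tr(b)*tr(a b) - tr(a)  (reduce the b square) = y*z - x
and tr(a^2 b a b) = tr(a)*tr(b a b a) - tr(b a b)  (reduce the a square) = x*z^2 - y*z - x
tr(a b a b^-1 a) = tr(a^2 b a)*tr(b) - tr(a^2 b a b)  (eliminate b^-1) = x^2*y*z - x*y^2 - x*z^2 + x
and tr(a b a b a b) = tr(a b a b)*tr(a b) - tr(b a)  (split on a) = z^3 - 3*z
tr(a b a b^-1 a b) = tr(a b a b a)*tr(b) - tr(a b a b a b)  (eliminate b^-1) = x*y*z^2 - y^2*z - z^3 - x*y + 3*z
next, tr(b a b^-1 a b^-1 a) = tr(a b a b^-1 a)*tr(b) - tr(a b a b^-1 a b)  (eliminate b^-1) = x^2*y^2*z - x*y^3 - 2*x*y*z^2 + y^2*z + z^3 + 2*x*y - 3*z
tr(a^-1 b a b^-1 a b^-1) = tr(b a b^-1 a b^-1)*tr(a) - tr(b a b^-1 a b^-1 a)  (eliminate a^-1) = -x^2*y^2*z + x^3*y + x*y^3 + 2*x*y*z^2 - x^2*z - y^2*z - z^3 - 3*x*y + 3*z
assemble the triple (tr(r) - 2; tr(r a) - x; tr(r b) - y)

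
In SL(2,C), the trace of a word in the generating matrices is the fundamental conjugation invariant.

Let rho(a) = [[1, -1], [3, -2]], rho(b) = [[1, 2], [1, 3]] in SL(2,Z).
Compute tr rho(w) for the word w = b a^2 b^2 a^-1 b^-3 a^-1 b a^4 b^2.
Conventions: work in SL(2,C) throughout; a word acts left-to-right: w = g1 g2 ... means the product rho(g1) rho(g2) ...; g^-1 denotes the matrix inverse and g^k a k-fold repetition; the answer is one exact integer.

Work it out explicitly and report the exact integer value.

11704

rho(b) = [[1, 2], [1, 3]]
... * rho(a) = [[1, -1], [3, -2]]  ->  [[7, -5], [10, -7]]
... * rho(a) = [[1, -1], [3, -2]]  ->  [[-8, 3], [-11, 4]]
... * rho(b) = [[1, 2], [1, 3]]  ->  [[-5, -7], [-7, -10]]
... * rho(b) = [[1, 2], [1, 3]]  ->  [[-12, -31], [-17, -44]]
... * rho(a^-1) = [[-2, 1], [-3, 1]]  ->  [[117, -43], [166, -61]]
... * rho(b^-1) = [[3, -2], [-1, 1]]  ->  [[394, -277], [559, -393]]
... * rho(b^-1) = [[3, -2], [-1, 1]]  ->  [[1459, -1065], [2070, -1511]]
... * rho(b^-1) = [[3, -2], [-1, 1]]  ->  [[5442, -3983], [7721, -5651]]
... * rho(a^-1) = [[-2, 1], [-3, 1]]  ->  [[1065, 1459], [1511, 2070]]
... * rho(b) = [[1, 2], [1, 3]]  ->  [[2524, 6507], [3581, 9232]]
... * rho(a) = [[1, -1], [3, -2]]  ->  [[22045, -15538], [31277, -22045]]
... * rho(a) = [[1, -1], [3, -2]]  ->  [[-24569, 9031], [-34858, 12813]]
... * rho(a) = [[1, -1], [3, -2]]  ->  [[2524, 6507], [3581, 9232]]
... * rho(a) = [[1, -1], [3, -2]]  ->  [[22045, -15538], [31277, -22045]]
... * rho(b) = [[1, 2], [1, 3]]  ->  [[6507, -2524], [9232, -3581]]
... * rho(b) = [[1, 2], [1, 3]]  ->  [[3983, 5442], [5651, 7721]]
tr = 3983 + 7721 = 11704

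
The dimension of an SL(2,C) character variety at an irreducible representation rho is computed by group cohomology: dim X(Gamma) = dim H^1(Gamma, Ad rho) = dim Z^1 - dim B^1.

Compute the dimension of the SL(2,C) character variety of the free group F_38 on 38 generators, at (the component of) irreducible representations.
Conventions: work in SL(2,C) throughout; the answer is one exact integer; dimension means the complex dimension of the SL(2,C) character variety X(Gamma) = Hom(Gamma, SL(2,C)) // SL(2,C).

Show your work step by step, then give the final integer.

The free group F_38: 38 generators, no relators.
So Z^1 = (sl_2)^38 in full: dim Z^1 = 114.
Irreducibility makes the coboundary map sl_2 -> Z^1 injective (trivial centralizer), so dim B^1 = 3.
Therefore dim X = 114 - 3 = 111.

111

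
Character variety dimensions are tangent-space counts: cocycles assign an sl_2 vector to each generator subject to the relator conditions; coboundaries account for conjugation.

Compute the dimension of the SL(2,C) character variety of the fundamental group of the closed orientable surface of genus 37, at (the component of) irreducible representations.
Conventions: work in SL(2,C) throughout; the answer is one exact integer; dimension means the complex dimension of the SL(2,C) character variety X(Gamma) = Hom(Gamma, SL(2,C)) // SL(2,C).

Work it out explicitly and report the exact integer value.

216

Gamma = pi_1(Sigma_37) = < a_1, b_1, ..., a_37, b_37 | prod [a_i, b_i] > has 2g = 74 generators and 1 relator.
A cocycle assigns one sl_2 vector per generator subject to the relator condition d_2(z) = 0: dim of the unconstrained space is 3*2g = 222.
H^2 = coker(d_2) is dual to H^0 = 0 at irreducible rho (Poincare duality), so d_2 is onto: dim Z^1 = 219.
As always at irreducible rho, dim B^1 = 3.
dim X = dim H^1 = 219 - 3 = 216.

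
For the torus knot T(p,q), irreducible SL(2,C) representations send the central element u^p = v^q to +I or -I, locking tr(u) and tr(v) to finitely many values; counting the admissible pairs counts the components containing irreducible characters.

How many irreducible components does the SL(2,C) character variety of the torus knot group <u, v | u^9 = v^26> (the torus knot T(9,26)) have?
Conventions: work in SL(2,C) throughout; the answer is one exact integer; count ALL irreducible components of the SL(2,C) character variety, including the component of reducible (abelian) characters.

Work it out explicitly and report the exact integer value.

101

Gamma = < u, v | u^9 = v^26 > (torus knot T(9,26)); the central element u^9 = v^26 acts as +I or -I in any irreducible SL(2,C) representation.
This locks tr(u) to 2*cos(pi*alpha/9), alpha in 1..8, and tr(v) to 2*cos(pi*beta/26), beta in 1..25, on each component of irreducible characters.
Consistency of u^9 = (-1)^alpha I with v^26 = (-1)^beta I forces alpha = beta (mod 2).
Counting: 4 odd alphas x 13 odd betas + 4 even alphas x 12 even betas = 52 + 48 = 100.
components with irreducible characters: 100; plus the single component of reducible (abelian) characters: total 101.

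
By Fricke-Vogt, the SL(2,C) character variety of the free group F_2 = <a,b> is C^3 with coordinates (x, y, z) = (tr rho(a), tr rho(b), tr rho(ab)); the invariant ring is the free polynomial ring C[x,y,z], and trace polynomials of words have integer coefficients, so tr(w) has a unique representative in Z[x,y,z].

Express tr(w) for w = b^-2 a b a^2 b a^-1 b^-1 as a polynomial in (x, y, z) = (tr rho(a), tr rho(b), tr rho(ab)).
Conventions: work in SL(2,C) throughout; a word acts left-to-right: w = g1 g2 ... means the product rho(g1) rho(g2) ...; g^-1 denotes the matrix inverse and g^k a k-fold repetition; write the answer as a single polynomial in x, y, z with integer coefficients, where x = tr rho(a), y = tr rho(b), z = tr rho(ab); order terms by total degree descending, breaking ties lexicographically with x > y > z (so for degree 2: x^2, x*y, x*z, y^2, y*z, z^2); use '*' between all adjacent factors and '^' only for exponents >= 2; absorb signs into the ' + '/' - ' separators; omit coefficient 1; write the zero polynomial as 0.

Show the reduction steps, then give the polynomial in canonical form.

-x^2*y^3*z^2 + x^3*y^2*z + 2*x*y^4*z + x*y^2*z^3 - x^2*y^3 + x^2*y*z^2 - y^5 - y^3*z^2 - x^3*z - 6*x*y^2*z - x*z^3 + 2*x^2*y + 5*y^3 + y*z^2 + 3*x*z - 5*y

trace(a b a) = trace(a) * trace(b a) - trace(b)  (reduce the a square) = x*z - y
and trace(a b a^2) = trace(a) * trace(a b a) - trace(a b)  (reduce the a square) = x^2*z - x*y - z
and trace(b a b a) = trace(b a) * trace(b a) - trace(1)  (split on b) = z^2 - 2
trace(b a b) = trace(b) * trace(a b) - trace(a)  (reduce the b square) = y*z - x
next, trace(a b a^2 b) = trace(a) * trace(b a b a) - trace(b a b)  (reduce the a square) = x*z^2 - y*z - x
next, trace(a b a^2 b^-1) = trace(a b a^2) * trace(b) - trace(a b a^2 b)  (eliminate b^-1) = x^2*y*z - x*y^2 - x*z^2 + x
trace(b^-2 a b a^2) = trace(a b a^2 b^-1) * trace(b) - trace(a b a^2)  (eliminate b^-1) = x^2*y^2*z - x*y^3 - x*y*z^2 - x^2*z + 2*x*y + z
trace(a^2) = trace(a) * trace(a) - trace(1)  (reduce the a square) = x^2 - 2
trace(b a^2 b) = trace(b) * trace(a^2 b) - trace(a^2)  (reduce the b square) = x*y*z - x^2 - y^2 + 2
and trace(a b a^2 b a) = trace(a) * trace(b a^2 b a) - trace(b a^2 b)  (reduce the a square) = x^2*z^2 - 2*x*y*z + y^2 - 2
and trace(b a b a b a) = trace(b a) * trace(b a b a) - trace(b^-1 a^-1)  (split on b) = z^3 - 3*z
and trace(b a b a b) = trace(b) * trace(a b a b) - trace(a b a)  (reduce the b square) = y*z^2 - x*z - y
trace(a b a^2 b a b) = trace(a) * trace(b a b a b a) - trace(b a b a b)  (reduce the a square) = x*z^3 - y*z^2 - 2*x*z + y
trace(b^-1 a b a^2 b a) = trace(a b a^2 b a) * trace(b) - trace(a b a^2 b a b)  (eliminate b^-1) = x^2*y*z^2 - 2*x*y^2*z - x*z^3 + y^3 + y*z^2 + 2*x*z - 3*y
next, trace(a b a^2 b a b^-2) = trace(b^-1 a b a^2 b a) * trace(b) - trace(b^-1 a b a^2 b a b)  (eliminate b^-1) = x^2*y^2*z^2 - 2*x*y^3*z - x*y*z^3 - x^2*z^2 + y^4 + y^2*z^2 + 4*x*y*z - 4*y^2 + 2
next, trace(b^-3 a b a^2 b a) = trace(a b a^2 b a b^-2) * trace(b) - trace(a b a^2 b a b^-1)  (eliminate b^-1) = x^2*y^3*z^2 - 2*x*y^4*z - x*y^2*z^3 - 2*x^2*y*z^2 + y^5 + y^3*z^2 + 6*x*y^2*z + x*z^3 - 5*y^3 - y*z^2 - 2*x*z + 5*y
and trace(b^-2 a b a^2 b a^-1 b^-1) = trace(b^-3 a b a^2 b) * trace(a) - trace(b^-3 a b a^2 b a)  (eliminate a^-1) = -x^2*y^3*z^2 + x^3*y^2*z + 2*x*y^4*z + x*y^2*z^3 - x^2*y^3 + x^2*y*z^2 - y^5 - y^3*z^2 - x^3*z - 6*x*y^2*z - x*z^3 + 2*x^2*y + 5*y^3 + y*z^2 + 3*x*z - 5*y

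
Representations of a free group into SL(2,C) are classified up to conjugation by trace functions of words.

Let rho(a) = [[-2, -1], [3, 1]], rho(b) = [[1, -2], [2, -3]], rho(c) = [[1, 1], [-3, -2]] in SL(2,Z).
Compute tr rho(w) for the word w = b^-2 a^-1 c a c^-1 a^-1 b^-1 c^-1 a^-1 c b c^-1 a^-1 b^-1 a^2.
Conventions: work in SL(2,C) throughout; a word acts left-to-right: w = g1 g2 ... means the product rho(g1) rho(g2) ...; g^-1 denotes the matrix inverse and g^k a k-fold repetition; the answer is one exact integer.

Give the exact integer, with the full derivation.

rho(b^-1) = [[-3, 2], [-2, 1]]
... * rho(b^-1) = [[-3, 2], [-2, 1]]  ->  [[5, -4], [4, -3]]
... * rho(a^-1) = [[1, 1], [-3, -2]]  ->  [[17, 13], [13, 10]]
... * rho(c) = [[1, 1], [-3, -2]]  ->  [[-22, -9], [-17, -7]]
... * rho(a) = [[-2, -1], [3, 1]]  ->  [[17, 13], [13, 10]]
... * rho(c^-1) = [[-2, -1], [3, 1]]  ->  [[5, -4], [4, -3]]
... * rho(a^-1) = [[1, 1], [-3, -2]]  ->  [[17, 13], [13, 10]]
... * rho(b^-1) = [[-3, 2], [-2, 1]]  ->  [[-77, 47], [-59, 36]]
... * rho(c^-1) = [[-2, -1], [3, 1]]  ->  [[295, 124], [226, 95]]
... * rho(a^-1) = [[1, 1], [-3, -2]]  ->  [[-77, 47], [-59, 36]]
... * rho(c) = [[1, 1], [-3, -2]]  ->  [[-218, -171], [-167, -131]]
... * rho(b) = [[1, -2], [2, -3]]  ->  [[-560, 949], [-429, 727]]
... * rho(c^-1) = [[-2, -1], [3, 1]]  ->  [[3967, 1509], [3039, 1156]]
... * rho(a^-1) = [[1, 1], [-3, -2]]  ->  [[-560, 949], [-429, 727]]
... * rho(b^-1) = [[-3, 2], [-2, 1]]  ->  [[-218, -171], [-167, -131]]
... * rho(a) = [[-2, -1], [3, 1]]  ->  [[-77, 47], [-59, 36]]
... * rho(a) = [[-2, -1], [3, 1]]  ->  [[295, 124], [226, 95]]
tr = 295 + 95 = 390

390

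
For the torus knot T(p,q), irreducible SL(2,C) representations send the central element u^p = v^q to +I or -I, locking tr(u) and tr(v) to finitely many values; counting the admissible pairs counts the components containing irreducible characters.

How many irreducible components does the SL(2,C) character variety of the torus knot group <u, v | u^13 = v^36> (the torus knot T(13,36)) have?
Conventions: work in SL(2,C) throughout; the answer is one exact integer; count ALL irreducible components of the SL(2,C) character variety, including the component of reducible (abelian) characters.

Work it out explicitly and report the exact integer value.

211

Gamma = < u, v | u^13 = v^36 > (torus knot T(13,36)); the central element u^13 = v^36 acts as +I or -I in any irreducible SL(2,C) representation.
On an irreducible component, tr(u) is locked at 2*cos(pi*alpha/13) for some alpha in 1..12, and tr(v) at 2*cos(pi*beta/36) for some beta in 1..35.
The two central values (-1)^alpha I and (-1)^beta I must be the same matrix, so alpha and beta share a parity.
Enumerate parity-matched pairs: 6*18 odd-odd plus 6*17 even-even gives 210.
components with irreducible characters: 210; plus the single component of reducible (abelian) characters: total 211.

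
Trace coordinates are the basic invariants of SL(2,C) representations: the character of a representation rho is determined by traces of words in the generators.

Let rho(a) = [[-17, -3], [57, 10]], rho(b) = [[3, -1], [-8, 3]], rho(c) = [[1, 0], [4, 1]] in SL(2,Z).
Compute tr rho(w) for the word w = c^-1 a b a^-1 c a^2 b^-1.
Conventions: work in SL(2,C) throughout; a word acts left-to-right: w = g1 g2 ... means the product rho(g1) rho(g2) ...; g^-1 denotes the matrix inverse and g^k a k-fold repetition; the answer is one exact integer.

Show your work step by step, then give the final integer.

699030

rho(c^-1) = [[1, 0], [-4, 1]]
... * rho(a) = [[-17, -3], [57, 10]]  ->  [[-17, -3], [125, 22]]
... * rho(b) = [[3, -1], [-8, 3]]  ->  [[-27, 8], [199, -59]]
... * rho(a^-1) = [[10, 3], [-57, -17]]  ->  [[-726, -217], [5353, 1600]]
... * rho(c) = [[1, 0], [4, 1]]  ->  [[-1594, -217], [11753, 1600]]
... * rho(a) = [[-17, -3], [57, 10]]  ->  [[14729, 2612], [-108601, -19259]]
... * rho(a) = [[-17, -3], [57, 10]]  ->  [[-101509, -18067], [748454, 133213]]
... * rho(b^-1) = [[3, 1], [8, 3]]  ->  [[-449063, -155710], [3311066, 1148093]]
tr = -449063 + 1148093 = 699030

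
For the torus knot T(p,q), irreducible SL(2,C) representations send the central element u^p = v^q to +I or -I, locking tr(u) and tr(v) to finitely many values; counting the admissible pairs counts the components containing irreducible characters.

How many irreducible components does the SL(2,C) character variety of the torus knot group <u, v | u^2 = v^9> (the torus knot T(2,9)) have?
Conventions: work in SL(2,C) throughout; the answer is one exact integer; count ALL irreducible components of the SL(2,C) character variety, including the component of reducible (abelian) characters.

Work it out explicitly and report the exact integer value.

5

Gamma = < u, v | u^2 = v^9 > (torus knot T(2,9)); the central element u^2 = v^9 acts as +I or -I in any irreducible SL(2,C) representation.
On an irreducible component, tr(u) is locked at 2*cos(pi*alpha/2) for some alpha in 1..1, and tr(v) at 2*cos(pi*beta/9) for some beta in 1..8.
Consistency of u^2 = (-1)^alpha I with v^9 = (-1)^beta I forces alpha = beta (mod 2).
count pairs: odd alpha (1 choices) x odd beta (4), plus even alpha (0) x even beta (4): 1*4 + 0*4 = 4.
That is 4 components of irreducible characters, and with the reducible (abelian) component the total is 5.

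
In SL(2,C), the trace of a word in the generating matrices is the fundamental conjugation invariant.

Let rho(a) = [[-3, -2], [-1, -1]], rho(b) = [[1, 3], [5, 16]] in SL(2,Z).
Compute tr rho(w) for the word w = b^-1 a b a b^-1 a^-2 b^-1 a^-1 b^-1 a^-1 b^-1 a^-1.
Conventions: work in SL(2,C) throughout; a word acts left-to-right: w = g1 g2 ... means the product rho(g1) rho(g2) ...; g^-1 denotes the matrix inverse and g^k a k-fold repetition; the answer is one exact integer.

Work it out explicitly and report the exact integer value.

-3089804420

rho(b^-1) = [[16, -3], [-5, 1]]
... * rho(a) = [[-3, -2], [-1, -1]]  ->  [[-45, -29], [14, 9]]
... * rho(b) = [[1, 3], [5, 16]]  ->  [[-190, -599], [59, 186]]
... * rho(a) = [[-3, -2], [-1, -1]]  ->  [[1169, 979], [-363, -304]]
... * rho(b^-1) = [[16, -3], [-5, 1]]  ->  [[13809, -2528], [-4288, 785]]
... * rho(a^-1) = [[-1, 2], [1, -3]]  ->  [[-16337, 35202], [5073, -10931]]
... * rho(a^-1) = [[-1, 2], [1, -3]]  ->  [[51539, -138280], [-16004, 42939]]
... * rho(b^-1) = [[16, -3], [-5, 1]]  ->  [[1516024, -292897], [-470759, 90951]]
... * rho(a^-1) = [[-1, 2], [1, -3]]  ->  [[-1808921, 3910739], [561710, -1214371]]
... * rho(b^-1) = [[16, -3], [-5, 1]]  ->  [[-48496431, 9337502], [15059215, -2899501]]
... * rho(a^-1) = [[-1, 2], [1, -3]]  ->  [[57833933, -125005368], [-17958716, 38816933]]
... * rho(b^-1) = [[16, -3], [-5, 1]]  ->  [[1550369768, -298507167], [-481424121, 92693081]]
... * rho(a^-1) = [[-1, 2], [1, -3]]  ->  [[-1848876935, 3996261037], [574117202, -1240927485]]
tr = -1848876935 + -1240927485 = -3089804420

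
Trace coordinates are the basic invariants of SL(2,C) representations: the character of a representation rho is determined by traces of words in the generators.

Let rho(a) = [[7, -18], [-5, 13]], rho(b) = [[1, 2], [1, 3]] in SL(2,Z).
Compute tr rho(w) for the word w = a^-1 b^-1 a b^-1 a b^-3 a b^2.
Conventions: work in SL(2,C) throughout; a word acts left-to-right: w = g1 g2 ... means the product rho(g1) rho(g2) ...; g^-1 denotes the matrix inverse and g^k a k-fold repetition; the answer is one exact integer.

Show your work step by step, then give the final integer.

-148346828

rho(a^-1) = [[13, 18], [5, 7]]
... * rho(b^-1) = [[3, -2], [-1, 1]]  ->  [[21, -8], [8, -3]]
... * rho(a) = [[7, -18], [-5, 13]]  ->  [[187, -482], [71, -183]]
... * rho(b^-1) = [[3, -2], [-1, 1]]  ->  [[1043, -856], [396, -325]]
... * rho(a) = [[7, -18], [-5, 13]]  ->  [[11581, -29902], [4397, -11353]]
... * rho(b^-1) = [[3, -2], [-1, 1]]  ->  [[64645, -53064], [24544, -20147]]
... * rho(b^-1) = [[3, -2], [-1, 1]]  ->  [[246999, -182354], [93779, -69235]]
... * rho(b^-1) = [[3, -2], [-1, 1]]  ->  [[923351, -676352], [350572, -256793]]
... * rho(a) = [[7, -18], [-5, 13]]  ->  [[9845217, -25412894], [3737969, -9648605]]
... * rho(b) = [[1, 2], [1, 3]]  ->  [[-15567677, -56548248], [-5910636, -21469877]]
... * rho(b) = [[1, 2], [1, 3]]  ->  [[-72115925, -200780098], [-27380513, -76230903]]
tr = -72115925 + -76230903 = -148346828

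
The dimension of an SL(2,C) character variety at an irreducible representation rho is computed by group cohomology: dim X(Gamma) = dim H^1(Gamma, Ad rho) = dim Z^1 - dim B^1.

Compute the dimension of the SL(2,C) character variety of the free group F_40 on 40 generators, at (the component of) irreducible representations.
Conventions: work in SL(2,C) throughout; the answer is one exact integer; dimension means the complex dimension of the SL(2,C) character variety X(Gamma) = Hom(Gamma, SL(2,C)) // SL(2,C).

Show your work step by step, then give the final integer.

Here Gamma is free of rank 40 — no relator constrains a cocycle.
So Z^1 = (sl_2)^40 in full: dim Z^1 = 120.
Irreducibility makes the coboundary map sl_2 -> Z^1 injective (trivial centralizer), so dim B^1 = 3.
dim X = dim H^1 = dim Z^1 - dim B^1 = 120 - 3 = 117.

117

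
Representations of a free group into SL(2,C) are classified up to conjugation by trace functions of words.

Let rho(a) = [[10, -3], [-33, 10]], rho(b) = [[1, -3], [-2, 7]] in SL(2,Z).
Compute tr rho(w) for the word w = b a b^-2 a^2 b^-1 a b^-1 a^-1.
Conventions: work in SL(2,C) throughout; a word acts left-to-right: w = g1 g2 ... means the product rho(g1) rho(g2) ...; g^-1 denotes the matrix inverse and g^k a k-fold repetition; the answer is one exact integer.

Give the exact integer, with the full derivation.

rho(b) = [[1, -3], [-2, 7]]
... * rho(a) = [[10, -3], [-33, 10]]  ->  [[109, -33], [-251, 76]]
... * rho(b^-1) = [[7, 3], [2, 1]]  ->  [[697, 294], [-1605, -677]]
... * rho(b^-1) = [[7, 3], [2, 1]]  ->  [[5467, 2385], [-12589, -5492]]
... * rho(a) = [[10, -3], [-33, 10]]  ->  [[-24035, 7449], [55346, -17153]]
... * rho(a) = [[10, -3], [-33, 10]]  ->  [[-486167, 146595], [1119509, -337568]]
... * rho(b^-1) = [[7, 3], [2, 1]]  ->  [[-3109979, -1311906], [7161427, 3020959]]
... * rho(a) = [[10, -3], [-33, 10]]  ->  [[12193108, -3789123], [-28077377, 8725309]]
... * rho(b^-1) = [[7, 3], [2, 1]]  ->  [[77773510, 32790201], [-179091021, -75506822]]
... * rho(a^-1) = [[10, 3], [33, 10]]  ->  [[1859811733, 561222540], [-4282635336, -1292341283]]
tr = 1859811733 + -1292341283 = 567470450

567470450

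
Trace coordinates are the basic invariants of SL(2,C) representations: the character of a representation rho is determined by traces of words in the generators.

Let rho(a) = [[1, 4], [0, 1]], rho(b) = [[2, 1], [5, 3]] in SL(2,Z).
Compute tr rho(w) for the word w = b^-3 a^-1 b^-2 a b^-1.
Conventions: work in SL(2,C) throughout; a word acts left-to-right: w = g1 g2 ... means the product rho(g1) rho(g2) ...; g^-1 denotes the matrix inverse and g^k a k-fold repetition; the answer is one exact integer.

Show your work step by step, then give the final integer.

rho(b^-1) = [[3, -1], [-5, 2]]
... * rho(b^-1) = [[3, -1], [-5, 2]]  ->  [[14, -5], [-25, 9]]
... * rho(b^-1) = [[3, -1], [-5, 2]]  ->  [[67, -24], [-120, 43]]
... * rho(a^-1) = [[1, -4], [0, 1]]  ->  [[67, -292], [-120, 523]]
... * rho(b^-1) = [[3, -1], [-5, 2]]  ->  [[1661, -651], [-2975, 1166]]
... * rho(b^-1) = [[3, -1], [-5, 2]]  ->  [[8238, -2963], [-14755, 5307]]
... * rho(a) = [[1, 4], [0, 1]]  ->  [[8238, 29989], [-14755, -53713]]
... * rho(b^-1) = [[3, -1], [-5, 2]]  ->  [[-125231, 51740], [224300, -92671]]
tr = -125231 + -92671 = -217902

-217902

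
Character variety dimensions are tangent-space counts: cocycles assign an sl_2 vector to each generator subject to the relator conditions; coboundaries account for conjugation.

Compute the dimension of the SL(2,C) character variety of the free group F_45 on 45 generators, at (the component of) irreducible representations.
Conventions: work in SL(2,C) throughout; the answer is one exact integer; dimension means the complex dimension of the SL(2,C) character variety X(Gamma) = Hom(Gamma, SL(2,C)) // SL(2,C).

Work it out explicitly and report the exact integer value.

Gamma = F_45 has 45 generators and no relators.
Z^1(Gamma, Ad rho) = (sl_2)^45: a cocycle is a free choice of one sl_2 vector per generator, so dim Z^1 = 3*45 = 135.
Irreducibility makes the coboundary map sl_2 -> Z^1 injective (trivial centralizer), so dim B^1 = 3.
dim X = dim H^1 = dim Z^1 - dim B^1 = 135 - 3 = 132.

132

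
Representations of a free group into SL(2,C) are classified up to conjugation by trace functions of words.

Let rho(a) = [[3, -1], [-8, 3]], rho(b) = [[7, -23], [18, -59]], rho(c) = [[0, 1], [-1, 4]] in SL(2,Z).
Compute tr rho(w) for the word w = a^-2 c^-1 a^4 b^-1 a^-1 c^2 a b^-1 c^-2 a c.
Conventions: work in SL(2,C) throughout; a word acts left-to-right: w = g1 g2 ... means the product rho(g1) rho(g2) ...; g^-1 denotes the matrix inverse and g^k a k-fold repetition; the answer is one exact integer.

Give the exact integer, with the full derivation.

-281056830028

rho(a^-1) = [[3, 1], [8, 3]]
... * rho(a^-1) = [[3, 1], [8, 3]]  ->  [[17, 6], [48, 17]]
... * rho(c^-1) = [[4, -1], [1, 0]]  ->  [[74, -17], [209, -48]]
... * rho(a) = [[3, -1], [-8, 3]]  ->  [[358, -125], [1011, -353]]
... * rho(a) = [[3, -1], [-8, 3]]  ->  [[2074, -733], [5857, -2070]]
... * rho(a) = [[3, -1], [-8, 3]]  ->  [[12086, -4273], [34131, -12067]]
... * rho(a) = [[3, -1], [-8, 3]]  ->  [[70442, -24905], [198929, -70332]]
... * rho(b^-1) = [[-59, 23], [-18, 7]]  ->  [[-3707788, 1445831], [-10470835, 4083043]]
... * rho(a^-1) = [[3, 1], [8, 3]]  ->  [[443284, 629705], [1251839, 1778294]]
... * rho(c) = [[0, 1], [-1, 4]]  ->  [[-629705, 2962104], [-1778294, 8365015]]
... * rho(c) = [[0, 1], [-1, 4]]  ->  [[-2962104, 11218711], [-8365015, 31681766]]
... * rho(a) = [[3, -1], [-8, 3]]  ->  [[-98636000, 36618237], [-278549173, 103410313]]
... * rho(b^-1) = [[-59, 23], [-18, 7]]  ->  [[5160395734, -2012300341], [14573015573, -5682758788]]
... * rho(c^-1) = [[4, -1], [1, 0]]  ->  [[18629282595, -5160395734], [52609303504, -14573015573]]
... * rho(c^-1) = [[4, -1], [1, 0]]  ->  [[69356734646, -18629282595], [195864198443, -52609303504]]
... * rho(a) = [[3, -1], [-8, 3]]  ->  [[357104464698, -125244582431], [1008467023361, -353692108955]]
... * rho(c) = [[0, 1], [-1, 4]]  ->  [[125244582431, -143873865026], [353692108955, -406301412459]]
tr = 125244582431 + -406301412459 = -281056830028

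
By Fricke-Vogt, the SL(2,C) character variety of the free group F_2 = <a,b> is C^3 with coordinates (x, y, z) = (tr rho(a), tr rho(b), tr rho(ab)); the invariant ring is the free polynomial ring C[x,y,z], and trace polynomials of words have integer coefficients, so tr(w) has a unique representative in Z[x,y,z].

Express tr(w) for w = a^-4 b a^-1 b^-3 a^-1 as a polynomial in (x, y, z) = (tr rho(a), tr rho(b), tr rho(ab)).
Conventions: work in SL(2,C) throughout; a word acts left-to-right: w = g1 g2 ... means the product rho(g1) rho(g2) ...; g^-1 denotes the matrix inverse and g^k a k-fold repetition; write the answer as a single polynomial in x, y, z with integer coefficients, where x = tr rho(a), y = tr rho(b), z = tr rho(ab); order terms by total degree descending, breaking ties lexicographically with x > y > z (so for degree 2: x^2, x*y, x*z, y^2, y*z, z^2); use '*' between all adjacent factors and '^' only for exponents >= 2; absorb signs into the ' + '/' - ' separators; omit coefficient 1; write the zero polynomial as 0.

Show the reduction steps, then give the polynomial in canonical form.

apply: tr(a^-1) = tr(a) = x
use: tr(a^-2) = tr(a^-1) tr(a) - tr(1) = x^2 - 2
tr(a^-3) = tr(a^-2) tr(a) - tr(a^-1) = x^3 - 3*x
tr(a^-4) = tr(a^-3) tr(a) - tr(a^-2) = x^4 - 4*x^2 + 2
use: tr(b a b) = tr(b) tr(a b) - tr(a) = y*z - x
apply: tr(b a b a) = tr(a b) tr(a b) - tr(1)   [split at repeated a] = z^2 - 2
use: tr(a^-1 b a b) = tr(b a b) tr(a) - tr(b a b a) = x*y*z - x^2 - z^2 + 2
tr(b a b^-1 a^-1) = tr(a^-1 b a) tr(b) - tr(a^-1 b a b) = -x*y*z + x^2 + y^2 + z^2 - 2
apply: tr(b a b^-1 a^-2) = tr(b a b^-1 a^-1) tr(a) - tr(b a b^-1) = -x^2*y*z + x^3 + x*y^2 + x*z^2 - 3*x
apply: tr(a^-2 b a b^-1 a^-1) = tr(b a b^-1 a^-2) tr(a) - tr(b a b^-1 a^-1) = -x^3*y*z + x^4 + x^2*y^2 + x^2*z^2 + x*y*z - 4*x^2 - y^2 - z^2 + 2
use: tr(b^-1 a^-4 b a) = tr(a^-2 b a b^-1 a^-1) tr(a) - tr(a^-2 b a b^-1) = -x^4*y*z + x^5 + x^3*y^2 + x^3*z^2 + 2*x^2*y*z - 5*x^3 - 2*x*y^2 - 2*x*z^2 + 5*x
apply: tr(a^-4 b a^-1 b^-1) = tr(b^-1 a^-4 b) tr(a) - tr(b^-1 a^-4 b a) = x^4*y*z - x^3*y^2 - x^3*z^2 - 2*x^2*y*z + x^3 + 2*x*y^2 + 2*x*z^2 - 3*x
tr(b a^-1) = tr(b) tr(a) - tr(b a) = x*y - z
tr(b a^-2) = tr(b a^-1) tr(a) - tr(b) = x^2*y - x*z - y
tr(a^-1 b a^-2) = tr(b a^-2) tr(a) - tr(b a^-1) = x^3*y - x^2*z - 2*x*y + z
apply: tr(b a^-4) = tr(a^-1 b a^-2) tr(a) - tr(a^-1 b a^-1) = x^4*y - x^3*z - 3*x^2*y + 2*x*z + y
tr(a^-4 b a^-1) = tr(b a^-4) tr(a) - tr(b a^-3) = x^5*y - x^4*z - 4*x^3*y + 3*x^2*z + 3*x*y - z
apply: tr(b a^-1 b^-2 a^-4) = tr(a^-4 b a^-1 b^-1) tr(b) - tr(a^-4 b a^-1) = x^4*y^2*z - x^5*y - x^3*y^3 - x^3*y*z^2 + x^4*z - 2*x^2*y^2*z + 5*x^3*y + 2*x*y^3 + 2*x*y*z^2 - 3*x^2*z - 6*x*y + z
tr(a^-1 b^-1 a^-1) = tr(a^-2) tr(b) - tr(a^-2 b) = x*z - y
use: tr(b^-1 a^-3) = tr(a^-1 b^-1 a^-1) tr(a) - tr(a^-1 b^-1) = x^2*z - x*y - z
apply: tr(a^-1 b a b^-2) = tr(a^-1 b a b^-1) tr(b) - tr(a^-1 b a) = -x*y^2*z + x^2*y + y^3 + y*z^2 - 3*y
tr(b a b^-2 a^-2) = tr(a^-1 b a b^-2) tr(a) - tr(a^-1 b a b^-2 a) = -x^2*y^2*z + x^3*y + x*y^3 + x*y*z^2 - 4*x*y + z
tr(b^-2 a^-3 b a) = tr(b a b^-2 a^-2) tr(a) - tr(b a b^-2 a^-1) = -x^3*y^2*z + x^4*y + x^2*y^3 + x^2*y*z^2 + x*y^2*z - 5*x^2*y - y^3 - y*z^2 + x*z + 3*y
use: tr(b a^-1 b^-2 a^-3) = tr(b^-2 a^-3 b) tr(a) - tr(b^-2 a^-3 b a) = x^3*y^2*z - x^4*y - x^2*y^3 - x^2*y*z^2 + x^3*z - x*y^2*z + 4*x^2*y + y^3 + y*z^2 - 2*x*z - 3*y
use: tr(b^-2 a^-5 b a^-1) = tr(b a^-1 b^-2 a^-4) tr(a) - tr(b a^-1 b^-2 a^-3) = x^5*y^2*z - x^6*y - x^4*y^3 - x^4*y*z^2 + x^5*z - 3*x^3*y^2*z + 6*x^4*y + 3*x^2*y^3 + 3*x^2*y*z^2 - 4*x^3*z + x*y^2*z - 10*x^2*y - y^3 - y*z^2 + 3*x*z + 3*y
apply: tr(b^2) = tr(b) tr(b) - tr(1) = y^2 - 2
apply: tr(b a^-1 b) = tr(b^2) tr(a) - tr(b^2 a) = x*y^2 - y*z - x
tr(a^-1 b a^-1 b) = tr(b a^-1 b) tr(a) - tr(b a^-1 b a) = x^2*y^2 - 2*x*y*z + z^2 - 2
apply: tr(a^-1 b a^-1 b^-1) = tr(a^-1 b a^-1) tr(b) - tr(a^-1 b a^-1 b) = x*y*z - y^2 - z^2 + 2
apply: tr(a^-1 b a^-1 b^-1 a^-1) = tr(a^-1 b a^-1 b^-1) tr(a) - tr(a^-1 b a^-1 b^-1 a) = x^2*y*z - x*y^2 - x*z^2 + x
use: tr(a^-1 b a^-1 b^-1 a^-2) = tr(a^-1 b a^-1 b^-1 a^-1) tr(a) - tr(a^-1 b a^-1 b^-1) = x^3*y*z - x^2*y^2 - x^2*z^2 - x*y*z + x^2 + y^2 + z^2 - 2
tr(b^-1 a^-5 b a^-1) = tr(a^-1 b a^-1 b^-1 a^-3) tr(a) - tr(a^-1 b a^-1 b^-1 a^-2) = x^5*y*z - x^4*y^2 - x^4*z^2 - 3*x^3*y*z + x^4 + 3*x^2*y^2 + 3*x^2*z^2 + x*y*z - 4*x^2 - y^2 - z^2 + 2
tr(a^-4 b a^-1 b^-3 a^-1) = tr(b^-2 a^-5 b a^-1) tr(b) - tr(b^-2 a^-5 b a^-1 b) = x^5*y^3*z - x^6*y^2 - x^4*y^4 - x^4*y^2*z^2 - 3*x^3*y^3*z + 7*x^4*y^2 + x^4*z^2 + 3*x^2*y^4 + 3*x^2*y^2*z^2 - x^3*y*z + x*y^3*z - x^4 - 13*x^2*y^2 - 3*x^2*z^2 - y^4 - y^2*z^2 + 2*x*y*z + 4*x^2 + 4*y^2 + z^2 - 2

x^5*y^3*z - x^6*y^2 - x^4*y^4 - x^4*y^2*z^2 - 3*x^3*y^3*z + 7*x^4*y^2 + x^4*z^2 + 3*x^2*y^4 + 3*x^2*y^2*z^2 - x^3*y*z + x*y^3*z - x^4 - 13*x^2*y^2 - 3*x^2*z^2 - y^4 - y^2*z^2 + 2*x*y*z + 4*x^2 + 4*y^2 + z^2 - 2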